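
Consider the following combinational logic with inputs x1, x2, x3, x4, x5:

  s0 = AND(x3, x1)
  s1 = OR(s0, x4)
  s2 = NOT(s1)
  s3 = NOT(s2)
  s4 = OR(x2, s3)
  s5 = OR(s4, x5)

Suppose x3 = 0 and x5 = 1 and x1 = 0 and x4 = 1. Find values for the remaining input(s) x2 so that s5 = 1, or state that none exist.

Check with x3 = 0 and x5 = 1 and x1 = 0 and x4 = 1 and x2=1:
s0 = AND(x3, x1) = AND(0, 0) = 0
s1 = OR(s0, x4) = OR(0, 1) = 1
s2 = NOT(s1) = NOT 1 = 0
s3 = NOT(s2) = NOT 0 = 1
s4 = OR(x2, s3) = OR(1, 1) = 1
s5 = OR(s4, x5) = OR(1, 1) = 1
So s5 = 1.

x2=1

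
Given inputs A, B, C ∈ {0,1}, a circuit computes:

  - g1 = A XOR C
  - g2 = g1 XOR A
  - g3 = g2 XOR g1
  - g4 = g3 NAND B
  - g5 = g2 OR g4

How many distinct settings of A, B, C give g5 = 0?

1

g5 = g2 OR g4 must be 0, so both g2 = 0 and g4 = 0.
g2 = g1 XOR A must be 0, so g1 and A are equal.
g4 = g3 NAND B must be 0, so both g3 = 1 and B = 1.
Satisfying assignments:
  A=1, B=1, C=0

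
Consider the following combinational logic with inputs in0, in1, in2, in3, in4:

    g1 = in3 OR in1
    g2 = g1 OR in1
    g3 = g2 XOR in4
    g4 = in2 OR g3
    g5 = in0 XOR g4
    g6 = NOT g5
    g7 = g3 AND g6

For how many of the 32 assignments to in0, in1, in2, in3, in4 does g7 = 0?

g7 = g3 AND g6 must be 0, so at least one of g3, g6 is 0.
Enumerating the 32 input combinations, 24 give g7 = 0 and 8 give g7 = 1.

24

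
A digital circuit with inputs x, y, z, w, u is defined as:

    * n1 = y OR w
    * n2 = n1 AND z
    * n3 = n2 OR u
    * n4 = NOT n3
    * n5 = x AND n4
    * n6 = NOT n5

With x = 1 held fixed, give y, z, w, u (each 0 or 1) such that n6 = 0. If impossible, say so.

Check with x = 1 and y=0, z=0, w=0, u=0:
n1 = y OR w = 0 OR 0 = 0
n2 = n1 AND z = 0 AND 0 = 0
n3 = n2 OR u = 0 OR 0 = 0
n4 = NOT n3 = NOT 0 = 1
n5 = x AND n4 = 1 AND 1 = 1
n6 = NOT n5 = NOT 1 = 0
So n6 = 0.

y=0, z=0, w=0, u=0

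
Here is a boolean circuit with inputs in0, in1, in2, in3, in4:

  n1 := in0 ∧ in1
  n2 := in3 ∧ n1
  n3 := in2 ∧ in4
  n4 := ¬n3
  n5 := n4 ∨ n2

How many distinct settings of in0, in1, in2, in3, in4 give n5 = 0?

7

n5 = n4 ∨ n2 must be 0, so both n4 = 0 and n2 = 0.
n4 = ¬n3 must be 0, so n3 = 1.
Enumerating the 32 input combinations, 7 give n5 = 0 and 25 give n5 = 1.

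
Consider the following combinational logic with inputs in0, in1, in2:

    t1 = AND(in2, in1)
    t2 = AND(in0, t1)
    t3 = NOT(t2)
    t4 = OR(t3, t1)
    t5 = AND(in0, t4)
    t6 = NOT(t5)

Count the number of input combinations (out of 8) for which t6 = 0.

4

t6 = NOT(t5) must be 0, so t5 = 1.
Satisfying assignments:
  in0=1, in1=0, in2=0
  in0=1, in1=0, in2=1
  in0=1, in1=1, in2=0
  in0=1, in1=1, in2=1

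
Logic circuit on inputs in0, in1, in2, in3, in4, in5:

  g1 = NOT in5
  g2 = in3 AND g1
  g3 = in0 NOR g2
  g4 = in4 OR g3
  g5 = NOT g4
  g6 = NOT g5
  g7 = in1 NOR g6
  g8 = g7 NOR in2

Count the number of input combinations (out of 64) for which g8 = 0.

g8 = g7 NOR in2 must be 0, so at least one of g7, in2 is 1.
Enumerating the 64 input combinations, 37 give g8 = 0 and 27 give g8 = 1.

37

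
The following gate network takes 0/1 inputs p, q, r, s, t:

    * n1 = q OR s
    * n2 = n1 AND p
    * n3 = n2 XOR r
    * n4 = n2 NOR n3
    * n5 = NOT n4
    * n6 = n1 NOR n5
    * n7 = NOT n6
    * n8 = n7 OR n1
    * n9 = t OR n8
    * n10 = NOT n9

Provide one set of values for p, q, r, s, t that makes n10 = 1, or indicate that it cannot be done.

Check with p=1, q=0, r=0, s=0, t=0:
n1 = q OR s = 0 OR 0 = 0
n2 = n1 AND p = 0 AND 1 = 0
n3 = n2 XOR r = 0 XOR 0 = 0
n4 = n2 NOR n3 = 0 NOR 0 = 1
n5 = NOT n4 = NOT 1 = 0
n6 = n1 NOR n5 = 0 NOR 0 = 1
n7 = NOT n6 = NOT 1 = 0
n8 = n7 OR n1 = 0 OR 0 = 0
n9 = t OR n8 = 0 OR 0 = 0
n10 = NOT n9 = NOT 0 = 1
So n10 = 1 as required.

p=1, q=0, r=0, s=0, t=0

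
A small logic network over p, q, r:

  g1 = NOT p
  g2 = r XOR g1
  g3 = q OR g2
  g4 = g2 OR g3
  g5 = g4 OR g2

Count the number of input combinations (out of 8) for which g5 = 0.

g5 = g4 OR g2 must be 0, so both g4 = 0 and g2 = 0.
g4 = g2 OR g3 must be 0, so both g2 = 0 and g3 = 0.
g2 = r XOR g1 must be 0, so r and g1 are equal.
Enumerating the 8 input combinations, 2 give g5 = 0 and 6 give g5 = 1.

2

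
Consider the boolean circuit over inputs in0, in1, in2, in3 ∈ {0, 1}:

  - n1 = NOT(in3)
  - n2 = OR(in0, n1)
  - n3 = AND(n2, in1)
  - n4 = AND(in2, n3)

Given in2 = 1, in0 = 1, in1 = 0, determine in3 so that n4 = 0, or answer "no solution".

in3=0

Check with in2 = 1, in0 = 1, in1 = 0 and in3=0:
n1 = NOT(in3) = NOT 0 = 1
n2 = OR(in0, n1) = OR(1, 1) = 1
n3 = AND(n2, in1) = AND(1, 0) = 0
n4 = AND(in2, n3) = AND(1, 0) = 0
So n4 = 0.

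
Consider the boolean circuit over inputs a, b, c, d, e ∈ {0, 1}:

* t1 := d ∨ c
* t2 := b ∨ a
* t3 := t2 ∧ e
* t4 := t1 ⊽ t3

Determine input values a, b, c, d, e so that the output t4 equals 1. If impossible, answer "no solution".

Check with a=1, b=0, c=0, d=0, e=0:
t1 = d ∨ c = 0 ∨ 0 = 0
t2 = b ∨ a = 0 ∨ 1 = 1
t3 = t2 ∧ e = 1 ∧ 0 = 0
t4 = t1 ⊽ t3 = 0 ⊽ 0 = 1
So t4 = 1 as required.

a=1, b=0, c=0, d=0, e=0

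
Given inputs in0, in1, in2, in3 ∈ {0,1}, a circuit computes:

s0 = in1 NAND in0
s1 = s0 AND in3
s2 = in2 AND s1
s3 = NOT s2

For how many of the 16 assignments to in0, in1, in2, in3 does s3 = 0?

s3 = NOT s2 must be 0, so s2 = 1.
s2 = in2 AND s1 must be 1, so both in2 = 1 and s1 = 1.
Enumerating the 16 input combinations, 3 give s3 = 0 and 13 give s3 = 1.

3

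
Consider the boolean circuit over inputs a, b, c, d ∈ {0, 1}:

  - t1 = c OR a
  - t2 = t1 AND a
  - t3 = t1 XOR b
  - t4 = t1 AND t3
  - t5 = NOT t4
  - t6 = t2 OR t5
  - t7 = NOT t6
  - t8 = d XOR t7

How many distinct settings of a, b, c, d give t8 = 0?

8

t8 = d XOR t7 must be 0, so d and t7 are equal.
Enumerating the 16 input combinations, 8 give t8 = 0 and 8 give t8 = 1.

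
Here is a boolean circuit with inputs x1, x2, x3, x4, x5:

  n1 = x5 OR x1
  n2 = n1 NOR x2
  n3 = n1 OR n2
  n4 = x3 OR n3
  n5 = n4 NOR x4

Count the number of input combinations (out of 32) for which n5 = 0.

n5 = n4 NOR x4 must be 0, so at least one of n4, x4 is 1.
Enumerating the 32 input combinations, 31 give n5 = 0 and 1 give n5 = 1.

31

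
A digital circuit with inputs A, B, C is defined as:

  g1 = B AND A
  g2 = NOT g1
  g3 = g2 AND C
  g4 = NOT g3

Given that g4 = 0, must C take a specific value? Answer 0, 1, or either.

1

g4 = NOT g3 must be 0, so g3 = 1.
g3 = g2 AND C must be 1, so both g2 = 1 and C = 1.
Every assignment with g4 = 0 has C = 1; there are 3 such assignment(s).
  A=0, B=0, C=1
  A=0, B=1, C=1
  A=1, B=0, C=1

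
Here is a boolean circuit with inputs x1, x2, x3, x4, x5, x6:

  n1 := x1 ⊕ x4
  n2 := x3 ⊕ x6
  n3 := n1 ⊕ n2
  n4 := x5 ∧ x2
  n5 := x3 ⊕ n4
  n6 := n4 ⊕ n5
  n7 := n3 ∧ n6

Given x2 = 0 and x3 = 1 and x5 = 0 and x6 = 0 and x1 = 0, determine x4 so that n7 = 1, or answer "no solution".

x4=0

Check with x2 = 0 and x3 = 1 and x5 = 0 and x6 = 0 and x1 = 0 and x4=0:
n1 = x1 ⊕ x4 = 0 ⊕ 0 = 0
n2 = x3 ⊕ x6 = 1 ⊕ 0 = 1
n3 = n1 ⊕ n2 = 0 ⊕ 1 = 1
n4 = x5 ∧ x2 = 0 ∧ 0 = 0
n5 = x3 ⊕ n4 = 1 ⊕ 0 = 1
n6 = n4 ⊕ n5 = 0 ⊕ 1 = 1
n7 = n3 ∧ n6 = 1 ∧ 1 = 1
So n7 = 1.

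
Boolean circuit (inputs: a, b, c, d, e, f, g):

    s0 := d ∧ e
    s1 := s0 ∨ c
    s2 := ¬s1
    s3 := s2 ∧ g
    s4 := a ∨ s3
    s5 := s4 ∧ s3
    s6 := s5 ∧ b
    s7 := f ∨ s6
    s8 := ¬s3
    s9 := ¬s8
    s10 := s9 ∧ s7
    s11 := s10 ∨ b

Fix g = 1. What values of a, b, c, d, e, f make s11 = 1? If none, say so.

a=1, b=1, c=0, d=1, e=1, f=1

Check with g = 1 and a=1, b=1, c=0, d=1, e=1, f=1:
s0 = d ∧ e = 1 ∧ 1 = 1
s1 = s0 ∨ c = 1 ∨ 0 = 1
s2 = ¬s1 = ¬1 = 0
s3 = s2 ∧ g = 0 ∧ 1 = 0
s4 = a ∨ s3 = 1 ∨ 0 = 1
s5 = s4 ∧ s3 = 1 ∧ 0 = 0
s6 = s5 ∧ b = 0 ∧ 1 = 0
s7 = f ∨ s6 = 1 ∨ 0 = 1
s8 = ¬s3 = ¬0 = 1
s9 = ¬s8 = ¬1 = 0
s10 = s9 ∧ s7 = 0 ∧ 1 = 0
s11 = s10 ∨ b = 0 ∨ 1 = 1
So s11 = 1.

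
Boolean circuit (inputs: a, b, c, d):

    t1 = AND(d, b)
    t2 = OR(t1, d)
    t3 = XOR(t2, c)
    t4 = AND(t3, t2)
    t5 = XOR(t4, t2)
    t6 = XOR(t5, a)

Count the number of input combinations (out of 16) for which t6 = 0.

8

t6 = XOR(t5, a) must be 0, so t5 and a are equal.
Enumerating the 16 input combinations, 8 give t6 = 0 and 8 give t6 = 1.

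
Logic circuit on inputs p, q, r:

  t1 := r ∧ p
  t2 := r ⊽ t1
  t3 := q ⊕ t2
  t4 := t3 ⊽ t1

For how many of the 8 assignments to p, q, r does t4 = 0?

t4 = t3 ⊽ t1 must be 0, so at least one of t3, t1 is 1.
Satisfying assignments:
  p=0, q=0, r=0
  p=0, q=1, r=1
  p=1, q=0, r=0
  p=1, q=0, r=1
  p=1, q=1, r=1

5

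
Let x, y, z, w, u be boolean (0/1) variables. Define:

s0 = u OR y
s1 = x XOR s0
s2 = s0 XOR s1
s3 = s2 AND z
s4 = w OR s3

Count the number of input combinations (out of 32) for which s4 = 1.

20

s4 = w OR s3 must be 1, so at least one of w, s3 is 1.
Enumerating the 32 input combinations, 20 give s4 = 1 and 12 give s4 = 0.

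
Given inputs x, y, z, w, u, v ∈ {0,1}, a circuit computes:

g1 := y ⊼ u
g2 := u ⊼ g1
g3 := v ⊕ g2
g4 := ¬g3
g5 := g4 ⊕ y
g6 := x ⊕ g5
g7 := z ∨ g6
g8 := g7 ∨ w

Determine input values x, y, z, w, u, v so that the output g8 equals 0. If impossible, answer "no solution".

x=0, y=1, z=0, w=0, u=0, v=1

g8 = g7 ∨ w must be 0, so both g7 = 0 and w = 0.
g7 = z ∨ g6 must be 0, so both z = 0 and g6 = 0.
g6 = x ⊕ g5 must be 0, so x and g5 are equal.
Check with x=0, y=1, z=0, w=0, u=0, v=1:
g1 = y ⊼ u = 1 ⊼ 0 = 1
g2 = u ⊼ g1 = 0 ⊼ 1 = 1
g3 = v ⊕ g2 = 1 ⊕ 1 = 0
g4 = ¬g3 = ¬0 = 1
g5 = g4 ⊕ y = 1 ⊕ 1 = 0
g6 = x ⊕ g5 = 0 ⊕ 0 = 0
g7 = z ∨ g6 = 0 ∨ 0 = 0
g8 = g7 ∨ w = 0 ∨ 0 = 0
So g8 = 0 as required.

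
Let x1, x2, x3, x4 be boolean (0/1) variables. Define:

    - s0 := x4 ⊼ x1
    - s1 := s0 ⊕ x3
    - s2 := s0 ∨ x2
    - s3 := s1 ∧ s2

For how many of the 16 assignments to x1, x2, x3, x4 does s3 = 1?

7

s3 = s1 ∧ s2 must be 1, so both s1 = 1 and s2 = 1.
Enumerating the 16 input combinations, 7 give s3 = 1 and 9 give s3 = 0.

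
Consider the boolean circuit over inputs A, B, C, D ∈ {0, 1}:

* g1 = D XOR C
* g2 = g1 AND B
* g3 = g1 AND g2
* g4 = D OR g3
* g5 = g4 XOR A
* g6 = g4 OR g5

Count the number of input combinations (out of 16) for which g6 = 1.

13

g6 = g4 OR g5 must be 1, so at least one of g4, g5 is 1.
Enumerating the 16 input combinations, 13 give g6 = 1 and 3 give g6 = 0.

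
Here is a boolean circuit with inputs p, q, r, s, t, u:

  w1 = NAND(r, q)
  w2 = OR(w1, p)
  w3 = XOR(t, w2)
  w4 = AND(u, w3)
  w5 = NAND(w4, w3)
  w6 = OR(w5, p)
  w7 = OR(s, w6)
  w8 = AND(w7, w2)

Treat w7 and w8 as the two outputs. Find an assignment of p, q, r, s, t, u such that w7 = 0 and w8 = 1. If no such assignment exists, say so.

no solution exists

Across all 64 input combinations, none give both w7 = 0 and w8 = 1.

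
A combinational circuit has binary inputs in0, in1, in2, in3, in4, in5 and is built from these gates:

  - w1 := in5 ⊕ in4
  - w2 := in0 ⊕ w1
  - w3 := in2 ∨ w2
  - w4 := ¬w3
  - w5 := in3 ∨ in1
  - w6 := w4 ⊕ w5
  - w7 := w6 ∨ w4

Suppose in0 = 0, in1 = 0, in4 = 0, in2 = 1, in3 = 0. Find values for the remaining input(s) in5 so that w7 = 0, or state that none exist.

w7 = w6 ∨ w4 must be 0, so both w6 = 0 and w4 = 0.
Check with in0 = 0, in1 = 0, in4 = 0, in2 = 1, in3 = 0 and in5=1:
w1 = in5 ⊕ in4 = 1 ⊕ 0 = 1
w2 = in0 ⊕ w1 = 0 ⊕ 1 = 1
w3 = in2 ∨ w2 = 1 ∨ 1 = 1
w4 = ¬w3 = ¬1 = 0
w5 = in3 ∨ in1 = 0 ∨ 0 = 0
w6 = w4 ⊕ w5 = 0 ⊕ 0 = 0
w7 = w6 ∨ w4 = 0 ∨ 0 = 0
So w7 = 0.

in5=1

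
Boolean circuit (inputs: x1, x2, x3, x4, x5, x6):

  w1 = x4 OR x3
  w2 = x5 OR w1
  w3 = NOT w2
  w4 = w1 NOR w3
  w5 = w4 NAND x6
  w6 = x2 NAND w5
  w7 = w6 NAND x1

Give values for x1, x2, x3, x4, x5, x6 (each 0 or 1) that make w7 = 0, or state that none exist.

x1=1 x2=0 x3=0 x4=0 x5=0 x6=1

Check with x1=1 x2=0 x3=0 x4=0 x5=0 x6=1:
w1 = x4 OR x3 = 0 OR 0 = 0
w2 = x5 OR w1 = 0 OR 0 = 0
w3 = NOT w2 = NOT 0 = 1
w4 = w1 NOR w3 = 0 NOR 1 = 0
w5 = w4 NAND x6 = 0 NAND 1 = 1
w6 = x2 NAND w5 = 0 NAND 1 = 1
w7 = w6 NAND x1 = 1 NAND 1 = 0
So w7 = 0 as required.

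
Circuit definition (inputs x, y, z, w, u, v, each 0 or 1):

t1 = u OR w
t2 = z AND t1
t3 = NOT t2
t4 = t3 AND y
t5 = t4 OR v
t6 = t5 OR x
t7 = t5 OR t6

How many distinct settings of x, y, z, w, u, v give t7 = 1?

53

t7 = t5 OR t6 must be 1, so at least one of t5, t6 is 1.
Enumerating the 64 input combinations, 53 give t7 = 1 and 11 give t7 = 0.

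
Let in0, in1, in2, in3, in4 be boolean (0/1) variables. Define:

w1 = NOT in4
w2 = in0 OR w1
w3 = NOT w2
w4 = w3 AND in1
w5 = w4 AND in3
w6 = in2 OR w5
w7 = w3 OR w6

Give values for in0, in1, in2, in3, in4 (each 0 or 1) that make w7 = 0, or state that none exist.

w7 = w3 OR w6 must be 0, so both w3 = 0 and w6 = 0.
Check with in0=0, in1=1, in2=0, in3=1, in4=0:
w1 = NOT in4 = NOT 0 = 1
w2 = in0 OR w1 = 0 OR 1 = 1
w3 = NOT w2 = NOT 1 = 0
w4 = w3 AND in1 = 0 AND 1 = 0
w5 = w4 AND in3 = 0 AND 1 = 0
w6 = in2 OR w5 = 0 OR 0 = 0
w7 = w3 OR w6 = 0 OR 0 = 0
So w7 = 0 as required.

in0=0, in1=1, in2=0, in3=1, in4=0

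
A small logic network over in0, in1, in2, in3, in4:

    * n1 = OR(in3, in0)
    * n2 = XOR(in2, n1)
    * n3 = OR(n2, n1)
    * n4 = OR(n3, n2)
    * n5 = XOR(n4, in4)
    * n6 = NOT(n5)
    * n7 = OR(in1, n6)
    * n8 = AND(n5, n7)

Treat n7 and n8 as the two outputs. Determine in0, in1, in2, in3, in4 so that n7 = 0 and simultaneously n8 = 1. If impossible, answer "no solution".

no solution exists

Across all 32 input combinations, none give both n7 = 0 and n8 = 1.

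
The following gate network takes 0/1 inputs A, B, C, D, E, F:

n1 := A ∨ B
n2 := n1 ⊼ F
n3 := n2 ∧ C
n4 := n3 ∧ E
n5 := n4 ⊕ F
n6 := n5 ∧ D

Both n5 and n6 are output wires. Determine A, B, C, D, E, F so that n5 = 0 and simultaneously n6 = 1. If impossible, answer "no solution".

no solution exists

Across all 64 input combinations, none give both n5 = 0 and n6 = 1.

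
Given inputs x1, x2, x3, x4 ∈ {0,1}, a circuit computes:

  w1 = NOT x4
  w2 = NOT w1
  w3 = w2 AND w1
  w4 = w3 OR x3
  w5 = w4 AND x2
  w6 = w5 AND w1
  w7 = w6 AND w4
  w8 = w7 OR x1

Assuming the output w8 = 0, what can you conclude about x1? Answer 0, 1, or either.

0

w8 = w7 OR x1 must be 0, so both w7 = 0 and x1 = 0.
w7 = w6 AND w4 must be 0, so at least one of w6, w4 is 0.
Every assignment with w8 = 0 has x1 = 0; there are 7 such assignment(s).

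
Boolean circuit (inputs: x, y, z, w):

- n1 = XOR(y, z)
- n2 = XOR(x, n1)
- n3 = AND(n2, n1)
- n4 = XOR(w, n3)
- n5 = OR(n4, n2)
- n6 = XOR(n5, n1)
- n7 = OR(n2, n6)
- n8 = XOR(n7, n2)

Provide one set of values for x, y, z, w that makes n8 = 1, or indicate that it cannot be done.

Check with x=0 y=1 z=1 w=1:
n1 = XOR(y, z) = XOR(1, 1) = 0
n2 = XOR(x, n1) = XOR(0, 0) = 0
n3 = AND(n2, n1) = AND(0, 0) = 0
n4 = XOR(w, n3) = XOR(1, 0) = 1
n5 = OR(n4, n2) = OR(1, 0) = 1
n6 = XOR(n5, n1) = XOR(1, 0) = 1
n7 = OR(n2, n6) = OR(0, 1) = 1
n8 = XOR(n7, n2) = XOR(1, 0) = 1
So n8 = 1 as required.

x=0 y=1 z=1 w=1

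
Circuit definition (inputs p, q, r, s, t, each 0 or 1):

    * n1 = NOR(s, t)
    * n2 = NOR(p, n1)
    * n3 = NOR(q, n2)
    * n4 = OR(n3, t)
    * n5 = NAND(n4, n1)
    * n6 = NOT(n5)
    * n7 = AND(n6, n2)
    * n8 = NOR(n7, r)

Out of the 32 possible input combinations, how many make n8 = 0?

n8 = NOR(n7, r) must be 0, so at least one of n7, r is 1.
Enumerating the 32 input combinations, 16 give n8 = 0 and 16 give n8 = 1.

16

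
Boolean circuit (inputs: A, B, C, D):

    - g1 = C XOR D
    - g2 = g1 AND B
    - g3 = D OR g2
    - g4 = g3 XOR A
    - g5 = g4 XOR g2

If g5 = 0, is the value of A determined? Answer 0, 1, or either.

Both values of A occur among assignments with g5 = 0:
  A=0: A=0, B=0, C=0, D=0
  A=1: A=1, B=0, C=0, D=1

either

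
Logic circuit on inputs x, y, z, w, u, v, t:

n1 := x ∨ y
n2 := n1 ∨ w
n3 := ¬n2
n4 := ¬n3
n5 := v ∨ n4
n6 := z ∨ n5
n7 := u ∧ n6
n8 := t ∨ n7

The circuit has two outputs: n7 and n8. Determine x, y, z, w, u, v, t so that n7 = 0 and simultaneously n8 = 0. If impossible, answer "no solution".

x=1, y=0, z=0, w=1, u=0, v=1, t=0

Check with x=1, y=0, z=0, w=1, u=0, v=1, t=0:
n1 = x ∨ y = 1 ∨ 0 = 1
n2 = n1 ∨ w = 1 ∨ 1 = 1
n3 = ¬n2 = ¬1 = 0
n4 = ¬n3 = ¬0 = 1
n5 = v ∨ n4 = 1 ∨ 1 = 1
n6 = z ∨ n5 = 0 ∨ 1 = 1
n7 = u ∧ n6 = 0 ∧ 1 = 0
n8 = t ∨ n7 = 0 ∨ 0 = 0
So n7 = 0 and n8 = 0.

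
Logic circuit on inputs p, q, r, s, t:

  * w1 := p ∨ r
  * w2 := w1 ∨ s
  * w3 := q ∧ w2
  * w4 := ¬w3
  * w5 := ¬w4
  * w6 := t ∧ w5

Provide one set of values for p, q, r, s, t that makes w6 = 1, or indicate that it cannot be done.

w6 = t ∧ w5 must be 1, so both t = 1 and w5 = 1.
w5 = ¬w4 must be 1, so w4 = 0.
Check with p=1, q=1, r=0, s=0, t=1:
w1 = p ∨ r = 1 ∨ 0 = 1
w2 = w1 ∨ s = 1 ∨ 0 = 1
w3 = q ∧ w2 = 1 ∧ 1 = 1
w4 = ¬w3 = ¬1 = 0
w5 = ¬w4 = ¬0 = 1
w6 = t ∧ w5 = 1 ∧ 1 = 1
So w6 = 1 as required.

p=1, q=1, r=0, s=0, t=1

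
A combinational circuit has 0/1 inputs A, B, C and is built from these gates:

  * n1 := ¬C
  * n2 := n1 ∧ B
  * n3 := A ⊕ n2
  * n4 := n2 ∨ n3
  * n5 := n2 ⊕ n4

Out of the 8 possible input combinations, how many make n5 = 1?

3

n5 = n2 ⊕ n4 must be 1, so n2 and n4 differ.
Satisfying assignments:
  A=1, B=0, C=0
  A=1, B=0, C=1
  A=1, B=1, C=1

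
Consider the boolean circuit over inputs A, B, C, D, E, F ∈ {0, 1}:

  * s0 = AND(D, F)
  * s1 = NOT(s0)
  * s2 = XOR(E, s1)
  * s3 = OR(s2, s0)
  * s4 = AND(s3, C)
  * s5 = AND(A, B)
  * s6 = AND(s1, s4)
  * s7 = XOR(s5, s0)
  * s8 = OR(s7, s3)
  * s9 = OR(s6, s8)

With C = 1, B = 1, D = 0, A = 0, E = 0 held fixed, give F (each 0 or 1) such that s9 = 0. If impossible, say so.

no solution exists

With C = 1, B = 1, D = 0, A = 0, E = 0 fixed, none of the 2 settings of F give s9 = 0.
For example, with F=1:
s0 = AND(D, F) = AND(0, 1) = 0
s1 = NOT(s0) = NOT 0 = 1
s2 = XOR(E, s1) = XOR(0, 1) = 1
s3 = OR(s2, s0) = OR(1, 0) = 1
s4 = AND(s3, C) = AND(1, 1) = 1
s5 = AND(A, B) = AND(0, 1) = 0
s6 = AND(s1, s4) = AND(1, 1) = 1
s7 = XOR(s5, s0) = XOR(0, 0) = 0
s8 = OR(s7, s3) = OR(0, 1) = 1
s9 = OR(s6, s8) = OR(1, 1) = 1
giving s9 = 1 ≠ 0.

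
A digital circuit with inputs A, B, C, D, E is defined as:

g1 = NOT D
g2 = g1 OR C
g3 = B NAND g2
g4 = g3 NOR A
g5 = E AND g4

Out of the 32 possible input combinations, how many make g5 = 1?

3

g5 = E AND g4 must be 1, so both E = 1 and g4 = 1.
g4 = g3 NOR A must be 1, so both g3 = 0 and A = 0.
Enumerating the 32 input combinations, 3 give g5 = 1 and 29 give g5 = 0.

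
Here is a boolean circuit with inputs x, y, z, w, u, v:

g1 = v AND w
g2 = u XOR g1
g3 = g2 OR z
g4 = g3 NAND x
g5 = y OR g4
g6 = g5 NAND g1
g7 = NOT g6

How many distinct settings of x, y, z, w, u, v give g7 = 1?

13

g7 = NOT g6 must be 1, so g6 = 0.
g6 = g5 NAND g1 must be 0, so both g5 = 1 and g1 = 1.
g5 = y OR g4 must be 1, so at least one of y, g4 is 1.
Enumerating the 64 input combinations, 13 give g7 = 1 and 51 give g7 = 0.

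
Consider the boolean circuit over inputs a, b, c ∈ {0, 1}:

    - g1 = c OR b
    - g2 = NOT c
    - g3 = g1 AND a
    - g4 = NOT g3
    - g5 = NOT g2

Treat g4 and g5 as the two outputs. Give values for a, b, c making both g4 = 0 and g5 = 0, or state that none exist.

Check with a=1, b=1, c=0:
g1 = c OR b = 0 OR 1 = 1
g2 = NOT c = NOT 0 = 1
g3 = g1 AND a = 1 AND 1 = 1
g4 = NOT g3 = NOT 1 = 0
g5 = NOT g2 = NOT 1 = 0
So g4 = 0 and g5 = 0.

a=1, b=1, c=0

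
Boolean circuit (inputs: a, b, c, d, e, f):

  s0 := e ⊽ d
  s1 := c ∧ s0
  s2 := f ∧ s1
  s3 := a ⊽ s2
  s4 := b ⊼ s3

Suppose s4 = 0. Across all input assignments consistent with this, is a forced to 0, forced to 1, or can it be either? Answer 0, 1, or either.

0

s4 = b ⊼ s3 must be 0, so both b = 1 and s3 = 1.
s3 = a ⊽ s2 must be 1, so both a = 0 and s2 = 0.
s2 = f ∧ s1 must be 0, so at least one of f, s1 is 0.
Every assignment with s4 = 0 has a = 0; there are 15 such assignment(s).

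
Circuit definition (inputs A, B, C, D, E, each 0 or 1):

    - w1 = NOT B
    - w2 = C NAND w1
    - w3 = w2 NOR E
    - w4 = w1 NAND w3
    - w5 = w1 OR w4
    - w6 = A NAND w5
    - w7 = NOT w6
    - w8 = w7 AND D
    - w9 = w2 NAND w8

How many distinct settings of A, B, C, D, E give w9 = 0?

6

w9 = w2 NAND w8 must be 0, so both w2 = 1 and w8 = 1.
Satisfying assignments:
  A=1, B=0, C=0, D=1, E=0
  A=1, B=0, C=0, D=1, E=1
  A=1, B=1, C=0, D=1, E=0
  A=1, B=1, C=0, D=1, E=1
  A=1, B=1, C=1, D=1, E=0
  A=1, B=1, C=1, D=1, E=1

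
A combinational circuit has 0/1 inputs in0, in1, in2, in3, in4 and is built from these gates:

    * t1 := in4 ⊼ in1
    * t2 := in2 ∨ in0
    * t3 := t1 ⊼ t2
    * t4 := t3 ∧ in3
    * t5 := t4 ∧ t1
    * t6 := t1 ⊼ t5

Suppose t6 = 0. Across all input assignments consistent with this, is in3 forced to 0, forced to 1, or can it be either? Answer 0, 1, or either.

t6 = t1 ⊼ t5 must be 0, so both t1 = 1 and t5 = 1.
t1 = in4 ⊼ in1 must be 1, so at least one of in4, in1 is 0.
t5 = t4 ∧ t1 must be 1, so both t4 = 1 and t1 = 1.
Every assignment with t6 = 0 has in3 = 1; there are 3 such assignment(s).
  in0=0, in1=0, in2=0, in3=1, in4=0
  in0=0, in1=0, in2=0, in3=1, in4=1
  in0=0, in1=1, in2=0, in3=1, in4=0

1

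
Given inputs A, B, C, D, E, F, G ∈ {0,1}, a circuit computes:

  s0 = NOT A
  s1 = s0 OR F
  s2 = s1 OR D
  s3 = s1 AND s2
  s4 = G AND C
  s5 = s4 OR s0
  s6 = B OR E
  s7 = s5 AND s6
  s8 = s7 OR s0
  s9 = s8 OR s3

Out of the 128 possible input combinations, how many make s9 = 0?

26

s9 = s8 OR s3 must be 0, so both s8 = 0 and s3 = 0.
Enumerating the 128 input combinations, 26 give s9 = 0 and 102 give s9 = 1.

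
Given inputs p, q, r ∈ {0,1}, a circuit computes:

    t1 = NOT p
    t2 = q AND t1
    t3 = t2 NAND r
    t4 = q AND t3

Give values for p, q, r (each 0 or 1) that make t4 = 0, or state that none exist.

p=0 q=1 r=1

t4 = q AND t3 must be 0, so at least one of q, t3 is 0.
Check with p=0 q=1 r=1:
t1 = NOT p = NOT 0 = 1
t2 = q AND t1 = 1 AND 1 = 1
t3 = t2 NAND r = 1 NAND 1 = 0
t4 = q AND t3 = 1 AND 0 = 0
So t4 = 0 as required.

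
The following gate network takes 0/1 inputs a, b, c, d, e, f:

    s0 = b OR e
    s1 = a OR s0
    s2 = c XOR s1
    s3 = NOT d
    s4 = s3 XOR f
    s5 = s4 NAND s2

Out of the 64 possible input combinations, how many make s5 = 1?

s5 = s4 NAND s2 must be 1, so at least one of s4, s2 is 0.
Enumerating the 64 input combinations, 48 give s5 = 1 and 16 give s5 = 0.

48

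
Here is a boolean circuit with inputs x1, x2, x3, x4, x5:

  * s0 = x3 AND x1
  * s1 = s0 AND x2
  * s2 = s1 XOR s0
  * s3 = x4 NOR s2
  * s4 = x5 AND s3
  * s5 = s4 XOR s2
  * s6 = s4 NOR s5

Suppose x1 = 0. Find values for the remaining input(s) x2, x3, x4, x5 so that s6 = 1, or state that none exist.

Check with x1 = 0 and x2=0, x3=1, x4=1, x5=0:
s0 = x3 AND x1 = 1 AND 0 = 0
s1 = s0 AND x2 = 0 AND 0 = 0
s2 = s1 XOR s0 = 0 XOR 0 = 0
s3 = x4 NOR s2 = 1 NOR 0 = 0
s4 = x5 AND s3 = 0 AND 0 = 0
s5 = s4 XOR s2 = 0 XOR 0 = 0
s6 = s4 NOR s5 = 0 NOR 0 = 1
So s6 = 1.

x2=0 x3=1 x4=1 x5=0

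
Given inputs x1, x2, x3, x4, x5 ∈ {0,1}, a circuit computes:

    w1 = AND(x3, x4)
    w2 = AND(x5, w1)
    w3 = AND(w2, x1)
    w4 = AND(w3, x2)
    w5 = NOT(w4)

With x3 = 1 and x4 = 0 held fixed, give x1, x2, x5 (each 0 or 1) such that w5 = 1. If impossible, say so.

w5 = NOT(w4) must be 1, so w4 = 0.
w4 = AND(w3, x2) must be 0, so at least one of w3, x2 is 0.
Check with x3 = 1 and x4 = 0 and x1=0, x2=0, x5=0:
w1 = AND(x3, x4) = AND(1, 0) = 0
w2 = AND(x5, w1) = AND(0, 0) = 0
w3 = AND(w2, x1) = AND(0, 0) = 0
w4 = AND(w3, x2) = AND(0, 0) = 0
w5 = NOT(w4) = NOT 0 = 1
So w5 = 1.

x1=0, x2=0, x5=0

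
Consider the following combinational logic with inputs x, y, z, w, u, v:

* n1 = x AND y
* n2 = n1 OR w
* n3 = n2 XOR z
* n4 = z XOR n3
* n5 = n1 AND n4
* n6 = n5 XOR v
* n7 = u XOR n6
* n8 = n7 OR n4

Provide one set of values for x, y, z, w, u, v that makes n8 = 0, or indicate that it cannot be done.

n8 = n7 OR n4 must be 0, so both n7 = 0 and n4 = 0.
n7 = u XOR n6 must be 0, so u and n6 are equal.
Check with x=0 y=1 z=0 w=0 u=0 v=0:
n1 = x AND y = 0 AND 1 = 0
n2 = n1 OR w = 0 OR 0 = 0
n3 = n2 XOR z = 0 XOR 0 = 0
n4 = z XOR n3 = 0 XOR 0 = 0
n5 = n1 AND n4 = 0 AND 0 = 0
n6 = n5 XOR v = 0 XOR 0 = 0
n7 = u XOR n6 = 0 XOR 0 = 0
n8 = n7 OR n4 = 0 OR 0 = 0
So n8 = 0 as required.

x=0 y=1 z=0 w=0 u=0 v=0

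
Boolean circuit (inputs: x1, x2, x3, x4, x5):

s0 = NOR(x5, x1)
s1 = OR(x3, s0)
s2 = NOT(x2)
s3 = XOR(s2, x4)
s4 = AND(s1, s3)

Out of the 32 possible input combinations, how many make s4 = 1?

s4 = AND(s1, s3) must be 1, so both s1 = 1 and s3 = 1.
s1 = OR(x3, s0) must be 1, so at least one of x3, s0 is 1.
s3 = XOR(s2, x4) must be 1, so s2 and x4 differ.
Enumerating the 32 input combinations, 10 give s4 = 1 and 22 give s4 = 0.

10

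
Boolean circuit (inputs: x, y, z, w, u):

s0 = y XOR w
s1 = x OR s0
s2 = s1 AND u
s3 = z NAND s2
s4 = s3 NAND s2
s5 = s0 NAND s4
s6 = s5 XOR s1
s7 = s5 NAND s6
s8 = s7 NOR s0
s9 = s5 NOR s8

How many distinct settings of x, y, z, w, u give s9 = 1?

s9 = s5 NOR s8 must be 1, so both s5 = 0 and s8 = 0.
s5 = s0 NAND s4 must be 0, so both s0 = 1 and s4 = 1.
s8 = s7 NOR s0 must be 0, so at least one of s7, s0 is 1.
Enumerating the 32 input combinations, 12 give s9 = 1 and 20 give s9 = 0.

12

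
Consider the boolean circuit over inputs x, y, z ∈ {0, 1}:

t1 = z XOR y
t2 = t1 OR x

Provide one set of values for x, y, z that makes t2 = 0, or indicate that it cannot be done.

Check with x=0, y=1, z=1:
t1 = z XOR y = 1 XOR 1 = 0
t2 = t1 OR x = 0 OR 0 = 0
So t2 = 0 as required.

x=0, y=1, z=1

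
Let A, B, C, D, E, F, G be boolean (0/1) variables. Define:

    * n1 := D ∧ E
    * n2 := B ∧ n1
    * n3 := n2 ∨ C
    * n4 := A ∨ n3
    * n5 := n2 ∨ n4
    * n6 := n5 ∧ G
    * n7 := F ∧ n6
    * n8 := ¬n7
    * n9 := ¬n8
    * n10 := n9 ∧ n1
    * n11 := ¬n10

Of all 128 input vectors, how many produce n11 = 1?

n11 = ¬n10 must be 1, so n10 = 0.
n10 = n9 ∧ n1 must be 0, so at least one of n9, n1 is 0.
Enumerating the 128 input combinations, 121 give n11 = 1 and 7 give n11 = 0.

121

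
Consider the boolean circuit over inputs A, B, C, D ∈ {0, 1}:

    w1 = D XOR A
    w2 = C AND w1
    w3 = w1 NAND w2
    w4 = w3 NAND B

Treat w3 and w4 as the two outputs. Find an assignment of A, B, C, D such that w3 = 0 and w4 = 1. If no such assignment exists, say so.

Check with A=1, B=0, C=1, D=0:
w1 = D XOR A = 0 XOR 1 = 1
w2 = C AND w1 = 1 AND 1 = 1
w3 = w1 NAND w2 = 1 NAND 1 = 0
w4 = w3 NAND B = 0 NAND 0 = 1
So w3 = 0 and w4 = 1.

A=1, B=0, C=1, D=0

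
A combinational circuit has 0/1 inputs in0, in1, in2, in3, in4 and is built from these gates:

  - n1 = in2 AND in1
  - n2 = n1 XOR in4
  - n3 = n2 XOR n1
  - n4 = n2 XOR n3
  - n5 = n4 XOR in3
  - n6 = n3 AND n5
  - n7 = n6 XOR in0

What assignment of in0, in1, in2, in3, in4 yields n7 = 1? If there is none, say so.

n7 = n6 XOR in0 must be 1, so n6 and in0 differ.
Check with in0=0, in1=0, in2=1, in3=1, in4=1:
n1 = in2 AND in1 = 1 AND 0 = 0
n2 = n1 XOR in4 = 0 XOR 1 = 1
n3 = n2 XOR n1 = 1 XOR 0 = 1
n4 = n2 XOR n3 = 1 XOR 1 = 0
n5 = n4 XOR in3 = 0 XOR 1 = 1
n6 = n3 AND n5 = 1 AND 1 = 1
n7 = n6 XOR in0 = 1 XOR 0 = 1
So n7 = 1 as required.

in0=0, in1=0, in2=1, in3=1, in4=1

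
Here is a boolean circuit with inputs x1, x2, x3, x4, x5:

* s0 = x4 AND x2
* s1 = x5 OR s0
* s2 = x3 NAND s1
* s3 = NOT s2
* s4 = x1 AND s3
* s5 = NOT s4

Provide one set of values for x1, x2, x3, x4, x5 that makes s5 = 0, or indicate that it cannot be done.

x1=1 x2=1 x3=1 x4=0 x5=1

Check with x1=1 x2=1 x3=1 x4=0 x5=1:
s0 = x4 AND x2 = 0 AND 1 = 0
s1 = x5 OR s0 = 1 OR 0 = 1
s2 = x3 NAND s1 = 1 NAND 1 = 0
s3 = NOT s2 = NOT 0 = 1
s4 = x1 AND s3 = 1 AND 1 = 1
s5 = NOT s4 = NOT 1 = 0
So s5 = 0 as required.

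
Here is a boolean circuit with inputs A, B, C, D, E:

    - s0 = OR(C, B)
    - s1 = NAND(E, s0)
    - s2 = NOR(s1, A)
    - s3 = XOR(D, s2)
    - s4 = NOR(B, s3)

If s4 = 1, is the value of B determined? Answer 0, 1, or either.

0

s4 = NOR(B, s3) must be 1, so both B = 0 and s3 = 0.
s3 = XOR(D, s2) must be 0, so D and s2 are equal.
Every assignment with s4 = 1 has B = 0; there are 8 such assignment(s).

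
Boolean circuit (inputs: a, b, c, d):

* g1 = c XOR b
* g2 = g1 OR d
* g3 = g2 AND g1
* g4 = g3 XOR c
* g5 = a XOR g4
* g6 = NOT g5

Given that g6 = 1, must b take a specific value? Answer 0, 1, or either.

either

Both values of b occur among assignments with g6 = 1:
  b=0: a=0, b=0, c=0, d=0
  b=1: a=1, b=1, c=0, d=0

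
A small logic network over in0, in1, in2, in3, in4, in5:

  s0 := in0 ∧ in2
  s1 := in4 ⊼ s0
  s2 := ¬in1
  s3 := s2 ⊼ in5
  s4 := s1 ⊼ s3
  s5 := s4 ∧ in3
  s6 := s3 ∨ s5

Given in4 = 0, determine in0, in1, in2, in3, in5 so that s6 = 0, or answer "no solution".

in0=1, in1=0, in2=1, in3=0, in5=1

Check with in4 = 0 and in0=1, in1=0, in2=1, in3=0, in5=1:
s0 = in0 ∧ in2 = 1 ∧ 1 = 1
s1 = in4 ⊼ s0 = 0 ⊼ 1 = 1
s2 = ¬in1 = ¬0 = 1
s3 = s2 ⊼ in5 = 1 ⊼ 1 = 0
s4 = s1 ⊼ s3 = 1 ⊼ 0 = 1
s5 = s4 ∧ in3 = 1 ∧ 0 = 0
s6 = s3 ∨ s5 = 0 ∨ 0 = 0
So s6 = 0.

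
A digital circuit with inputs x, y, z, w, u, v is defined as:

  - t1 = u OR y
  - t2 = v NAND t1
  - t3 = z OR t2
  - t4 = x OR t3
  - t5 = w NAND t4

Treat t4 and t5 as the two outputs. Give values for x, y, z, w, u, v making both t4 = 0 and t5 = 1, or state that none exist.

x=0, y=1, z=0, w=1, u=0, v=1

Check with x=0, y=1, z=0, w=1, u=0, v=1:
t1 = u OR y = 0 OR 1 = 1
t2 = v NAND t1 = 1 NAND 1 = 0
t3 = z OR t2 = 0 OR 0 = 0
t4 = x OR t3 = 0 OR 0 = 0
t5 = w NAND t4 = 1 NAND 0 = 1
So t4 = 0 and t5 = 1.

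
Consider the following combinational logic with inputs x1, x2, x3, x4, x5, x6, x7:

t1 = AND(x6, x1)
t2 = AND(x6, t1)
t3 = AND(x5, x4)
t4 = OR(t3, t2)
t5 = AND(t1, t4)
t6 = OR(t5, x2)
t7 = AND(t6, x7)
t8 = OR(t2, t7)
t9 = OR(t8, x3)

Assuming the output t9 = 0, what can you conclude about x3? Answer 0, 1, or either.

t9 = OR(t8, x3) must be 0, so both t8 = 0 and x3 = 0.
t8 = OR(t2, t7) must be 0, so both t2 = 0 and t7 = 0.
t2 = AND(x6, t1) must be 0, so at least one of x6, t1 is 0.
Every assignment with t9 = 0 has x3 = 0; there are 36 such assignment(s).

0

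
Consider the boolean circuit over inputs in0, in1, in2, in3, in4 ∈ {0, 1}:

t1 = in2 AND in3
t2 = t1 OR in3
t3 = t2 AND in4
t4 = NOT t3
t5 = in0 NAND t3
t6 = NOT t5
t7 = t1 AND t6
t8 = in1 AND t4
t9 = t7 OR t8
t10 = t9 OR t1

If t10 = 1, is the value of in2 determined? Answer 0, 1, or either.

Both values of in2 occur among assignments with t10 = 1:
  in2=0: in0=0, in1=1, in2=0, in3=0, in4=0
  in2=1: in0=0, in1=0, in2=1, in3=1, in4=0

either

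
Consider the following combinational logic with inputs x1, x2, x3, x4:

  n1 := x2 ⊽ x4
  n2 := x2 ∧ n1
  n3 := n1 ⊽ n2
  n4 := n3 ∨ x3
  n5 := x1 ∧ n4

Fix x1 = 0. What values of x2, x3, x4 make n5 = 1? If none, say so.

With x1 = 0 fixed, none of the 8 settings of x2, x3, x4 give n5 = 1.
For example, with x2=1, x3=1, x4=0:
n1 = x2 ⊽ x4 = 1 ⊽ 0 = 0
n2 = x2 ∧ n1 = 1 ∧ 0 = 0
n3 = n1 ⊽ n2 = 0 ⊽ 0 = 1
n4 = n3 ∨ x3 = 1 ∨ 1 = 1
n5 = x1 ∧ n4 = 0 ∧ 1 = 0
giving n5 = 0 ≠ 1.

no solution exists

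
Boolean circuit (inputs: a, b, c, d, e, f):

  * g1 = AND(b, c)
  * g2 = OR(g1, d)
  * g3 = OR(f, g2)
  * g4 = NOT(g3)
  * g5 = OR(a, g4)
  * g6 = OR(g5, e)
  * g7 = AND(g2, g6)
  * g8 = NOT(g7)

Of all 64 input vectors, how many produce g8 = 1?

34

g8 = NOT(g7) must be 1, so g7 = 0.
g7 = AND(g2, g6) must be 0, so at least one of g2, g6 is 0.
Enumerating the 64 input combinations, 34 give g8 = 1 and 30 give g8 = 0.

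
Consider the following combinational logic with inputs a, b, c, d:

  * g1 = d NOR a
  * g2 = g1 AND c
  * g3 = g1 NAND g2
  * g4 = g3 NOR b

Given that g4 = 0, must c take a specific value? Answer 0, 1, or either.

Both values of c occur among assignments with g4 = 0:
  c=0: a=0, b=0, c=0, d=0
  c=1: a=0, b=0, c=1, d=1

either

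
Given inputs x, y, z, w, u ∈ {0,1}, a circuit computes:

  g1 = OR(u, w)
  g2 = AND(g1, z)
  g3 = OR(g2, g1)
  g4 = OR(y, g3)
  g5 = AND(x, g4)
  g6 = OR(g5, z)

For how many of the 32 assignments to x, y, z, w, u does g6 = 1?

23

g6 = OR(g5, z) must be 1, so at least one of g5, z is 1.
Enumerating the 32 input combinations, 23 give g6 = 1 and 9 give g6 = 0.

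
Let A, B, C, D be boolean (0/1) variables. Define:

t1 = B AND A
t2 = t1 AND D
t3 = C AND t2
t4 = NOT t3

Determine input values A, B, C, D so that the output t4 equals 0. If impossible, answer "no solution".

A=1 B=1 C=1 D=1

Check with A=1 B=1 C=1 D=1:
t1 = B AND A = 1 AND 1 = 1
t2 = t1 AND D = 1 AND 1 = 1
t3 = C AND t2 = 1 AND 1 = 1
t4 = NOT t3 = NOT 1 = 0
So t4 = 0 as required.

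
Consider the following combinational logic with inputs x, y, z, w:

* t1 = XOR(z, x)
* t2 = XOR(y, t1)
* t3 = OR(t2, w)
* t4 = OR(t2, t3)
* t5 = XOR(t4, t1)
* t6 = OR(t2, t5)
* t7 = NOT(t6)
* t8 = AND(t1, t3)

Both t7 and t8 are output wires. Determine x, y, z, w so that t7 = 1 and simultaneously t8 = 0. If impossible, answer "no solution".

Check with x=1, y=0, z=1, w=0:
t1 = XOR(z, x) = XOR(1, 1) = 0
t2 = XOR(y, t1) = XOR(0, 0) = 0
t3 = OR(t2, w) = OR(0, 0) = 0
t4 = OR(t2, t3) = OR(0, 0) = 0
t5 = XOR(t4, t1) = XOR(0, 0) = 0
t6 = OR(t2, t5) = OR(0, 0) = 0
t7 = NOT(t6) = NOT 0 = 1
t8 = AND(t1, t3) = AND(0, 0) = 0
So t7 = 1 and t8 = 0.

x=1, y=0, z=1, w=0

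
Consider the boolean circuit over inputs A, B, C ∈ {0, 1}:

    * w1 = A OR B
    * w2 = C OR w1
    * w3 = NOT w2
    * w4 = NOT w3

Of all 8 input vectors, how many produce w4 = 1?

w4 = NOT w3 must be 1, so w3 = 0.
w3 = NOT w2 must be 0, so w2 = 1.
w2 = C OR w1 must be 1, so at least one of C, w1 is 1.
Enumerating the 8 input combinations, 7 give w4 = 1 and 1 give w4 = 0.

7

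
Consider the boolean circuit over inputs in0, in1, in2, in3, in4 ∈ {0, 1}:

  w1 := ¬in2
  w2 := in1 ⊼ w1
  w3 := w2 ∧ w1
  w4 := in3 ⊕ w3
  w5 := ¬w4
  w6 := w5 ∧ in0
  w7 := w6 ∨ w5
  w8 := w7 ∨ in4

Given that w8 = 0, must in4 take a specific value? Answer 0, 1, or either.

0

w8 = w7 ∨ in4 must be 0, so both w7 = 0 and in4 = 0.
w7 = w6 ∨ w5 must be 0, so both w6 = 0 and w5 = 0.
w6 = w5 ∧ in0 must be 0, so at least one of w5, in0 is 0.
Every assignment with w8 = 0 has in4 = 0; there are 8 such assignment(s).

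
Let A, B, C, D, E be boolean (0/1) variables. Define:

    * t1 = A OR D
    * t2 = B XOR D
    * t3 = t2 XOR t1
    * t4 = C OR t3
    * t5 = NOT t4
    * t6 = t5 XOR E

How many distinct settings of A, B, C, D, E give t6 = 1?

16

t6 = t5 XOR E must be 1, so t5 and E differ.
Enumerating the 32 input combinations, 16 give t6 = 1 and 16 give t6 = 0.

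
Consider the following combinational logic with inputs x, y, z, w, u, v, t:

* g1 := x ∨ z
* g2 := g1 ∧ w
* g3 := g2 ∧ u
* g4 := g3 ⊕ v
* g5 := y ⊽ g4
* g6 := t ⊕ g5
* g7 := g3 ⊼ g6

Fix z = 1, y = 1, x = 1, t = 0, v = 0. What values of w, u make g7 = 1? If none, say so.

g7 = g3 ⊼ g6 must be 1, so at least one of g3, g6 is 0.
Check with z = 1, y = 1, x = 1, t = 0, v = 0 and w=0, u=0:
g1 = x ∨ z = 1 ∨ 1 = 1
g2 = g1 ∧ w = 1 ∧ 0 = 0
g3 = g2 ∧ u = 0 ∧ 0 = 0
g4 = g3 ⊕ v = 0 ⊕ 0 = 0
g5 = y ⊽ g4 = 1 ⊽ 0 = 0
g6 = t ⊕ g5 = 0 ⊕ 0 = 0
g7 = g3 ⊼ g6 = 0 ⊼ 0 = 1
So g7 = 1.

w=0, u=0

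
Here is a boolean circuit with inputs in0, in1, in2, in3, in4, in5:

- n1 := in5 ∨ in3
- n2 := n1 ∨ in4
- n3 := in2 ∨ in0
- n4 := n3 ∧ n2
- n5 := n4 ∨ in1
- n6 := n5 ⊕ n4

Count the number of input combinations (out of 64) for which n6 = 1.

11

n6 = n5 ⊕ n4 must be 1, so n5 and n4 differ.
Enumerating the 64 input combinations, 11 give n6 = 1 and 53 give n6 = 0.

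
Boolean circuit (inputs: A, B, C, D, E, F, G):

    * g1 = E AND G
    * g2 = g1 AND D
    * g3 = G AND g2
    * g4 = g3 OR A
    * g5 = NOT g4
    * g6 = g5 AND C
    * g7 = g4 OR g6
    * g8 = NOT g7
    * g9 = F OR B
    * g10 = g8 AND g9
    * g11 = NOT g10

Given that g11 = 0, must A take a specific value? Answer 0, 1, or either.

0

g11 = NOT g10 must be 0, so g10 = 1.
Every assignment with g11 = 0 has A = 0; there are 21 such assignment(s).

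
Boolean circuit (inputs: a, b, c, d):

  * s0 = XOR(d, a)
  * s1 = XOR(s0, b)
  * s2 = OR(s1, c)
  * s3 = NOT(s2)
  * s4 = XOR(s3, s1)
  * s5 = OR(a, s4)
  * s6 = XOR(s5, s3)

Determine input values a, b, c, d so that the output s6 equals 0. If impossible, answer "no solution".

Check with a=0 b=0 c=1 d=0:
s0 = XOR(d, a) = XOR(0, 0) = 0
s1 = XOR(s0, b) = XOR(0, 0) = 0
s2 = OR(s1, c) = OR(0, 1) = 1
s3 = NOT(s2) = NOT 1 = 0
s4 = XOR(s3, s1) = XOR(0, 0) = 0
s5 = OR(a, s4) = OR(0, 0) = 0
s6 = XOR(s5, s3) = XOR(0, 0) = 0
So s6 = 0 as required.

a=0 b=0 c=1 d=0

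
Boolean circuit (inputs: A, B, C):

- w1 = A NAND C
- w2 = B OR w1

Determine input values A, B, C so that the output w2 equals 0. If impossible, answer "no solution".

A=1, B=0, C=1

w2 = B OR w1 must be 0, so both B = 0 and w1 = 0.
Check with A=1, B=0, C=1:
w1 = A NAND C = 1 NAND 1 = 0
w2 = B OR w1 = 0 OR 0 = 0
So w2 = 0 as required.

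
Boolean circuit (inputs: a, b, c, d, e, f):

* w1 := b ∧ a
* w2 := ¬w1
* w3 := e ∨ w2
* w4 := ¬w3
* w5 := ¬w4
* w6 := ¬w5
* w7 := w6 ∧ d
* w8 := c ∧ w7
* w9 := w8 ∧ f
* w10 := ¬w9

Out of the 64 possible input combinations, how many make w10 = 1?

63

w10 = ¬w9 must be 1, so w9 = 0.
w9 = w8 ∧ f must be 0, so at least one of w8, f is 0.
Enumerating the 64 input combinations, 63 give w10 = 1 and 1 give w10 = 0.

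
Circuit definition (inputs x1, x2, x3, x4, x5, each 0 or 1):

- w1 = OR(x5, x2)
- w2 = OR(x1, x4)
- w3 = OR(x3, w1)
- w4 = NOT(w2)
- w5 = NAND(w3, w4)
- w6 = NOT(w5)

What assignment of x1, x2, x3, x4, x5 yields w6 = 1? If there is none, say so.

w6 = NOT(w5) must be 1, so w5 = 0.
w5 = NAND(w3, w4) must be 0, so both w3 = 1 and w4 = 1.
Check with x1=0, x2=0, x3=1, x4=0, x5=1:
w1 = OR(x5, x2) = OR(1, 0) = 1
w2 = OR(x1, x4) = OR(0, 0) = 0
w3 = OR(x3, w1) = OR(1, 1) = 1
w4 = NOT(w2) = NOT 0 = 1
w5 = NAND(w3, w4) = NAND(1, 1) = 0
w6 = NOT(w5) = NOT 0 = 1
So w6 = 1 as required.

x1=0, x2=0, x3=1, x4=0, x5=1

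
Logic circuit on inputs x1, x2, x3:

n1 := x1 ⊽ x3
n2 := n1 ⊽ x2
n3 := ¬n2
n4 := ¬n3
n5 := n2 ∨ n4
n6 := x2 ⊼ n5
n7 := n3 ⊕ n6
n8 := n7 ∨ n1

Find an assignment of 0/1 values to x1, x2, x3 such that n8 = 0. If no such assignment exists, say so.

n8 = n7 ∨ n1 must be 0, so both n7 = 0 and n1 = 0.
Check with x1=0, x2=1, x3=1:
n1 = x1 ⊽ x3 = 0 ⊽ 1 = 0
n2 = n1 ⊽ x2 = 0 ⊽ 1 = 0
n3 = ¬n2 = ¬0 = 1
n4 = ¬n3 = ¬1 = 0
n5 = n2 ∨ n4 = 0 ∨ 0 = 0
n6 = x2 ⊼ n5 = 1 ⊼ 0 = 1
n7 = n3 ⊕ n6 = 1 ⊕ 1 = 0
n8 = n7 ∨ n1 = 0 ∨ 0 = 0
So n8 = 0 as required.

x1=0, x2=1, x3=1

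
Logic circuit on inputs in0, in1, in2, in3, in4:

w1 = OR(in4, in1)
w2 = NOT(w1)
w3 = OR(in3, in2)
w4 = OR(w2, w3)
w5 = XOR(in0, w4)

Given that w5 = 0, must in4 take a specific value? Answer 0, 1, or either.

either

Both values of in4 occur among assignments with w5 = 0:
  in4=0: in0=0, in1=1, in2=0, in3=0, in4=0
  in4=1: in0=0, in1=0, in2=0, in3=0, in4=1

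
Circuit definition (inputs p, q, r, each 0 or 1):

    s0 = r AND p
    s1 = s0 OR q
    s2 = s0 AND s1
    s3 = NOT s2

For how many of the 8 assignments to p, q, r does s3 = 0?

s3 = NOT s2 must be 0, so s2 = 1.
s2 = s0 AND s1 must be 1, so both s0 = 1 and s1 = 1.
s0 = r AND p must be 1, so both r = 1 and p = 1.
Enumerating the 8 input combinations, 2 give s3 = 0 and 6 give s3 = 1.

2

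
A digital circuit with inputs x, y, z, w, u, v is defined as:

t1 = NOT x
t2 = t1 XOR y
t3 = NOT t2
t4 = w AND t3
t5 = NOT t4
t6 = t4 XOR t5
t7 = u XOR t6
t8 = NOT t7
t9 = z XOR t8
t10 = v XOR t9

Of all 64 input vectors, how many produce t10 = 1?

t10 = v XOR t9 must be 1, so v and t9 differ.
Enumerating the 64 input combinations, 32 give t10 = 1 and 32 give t10 = 0.

32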